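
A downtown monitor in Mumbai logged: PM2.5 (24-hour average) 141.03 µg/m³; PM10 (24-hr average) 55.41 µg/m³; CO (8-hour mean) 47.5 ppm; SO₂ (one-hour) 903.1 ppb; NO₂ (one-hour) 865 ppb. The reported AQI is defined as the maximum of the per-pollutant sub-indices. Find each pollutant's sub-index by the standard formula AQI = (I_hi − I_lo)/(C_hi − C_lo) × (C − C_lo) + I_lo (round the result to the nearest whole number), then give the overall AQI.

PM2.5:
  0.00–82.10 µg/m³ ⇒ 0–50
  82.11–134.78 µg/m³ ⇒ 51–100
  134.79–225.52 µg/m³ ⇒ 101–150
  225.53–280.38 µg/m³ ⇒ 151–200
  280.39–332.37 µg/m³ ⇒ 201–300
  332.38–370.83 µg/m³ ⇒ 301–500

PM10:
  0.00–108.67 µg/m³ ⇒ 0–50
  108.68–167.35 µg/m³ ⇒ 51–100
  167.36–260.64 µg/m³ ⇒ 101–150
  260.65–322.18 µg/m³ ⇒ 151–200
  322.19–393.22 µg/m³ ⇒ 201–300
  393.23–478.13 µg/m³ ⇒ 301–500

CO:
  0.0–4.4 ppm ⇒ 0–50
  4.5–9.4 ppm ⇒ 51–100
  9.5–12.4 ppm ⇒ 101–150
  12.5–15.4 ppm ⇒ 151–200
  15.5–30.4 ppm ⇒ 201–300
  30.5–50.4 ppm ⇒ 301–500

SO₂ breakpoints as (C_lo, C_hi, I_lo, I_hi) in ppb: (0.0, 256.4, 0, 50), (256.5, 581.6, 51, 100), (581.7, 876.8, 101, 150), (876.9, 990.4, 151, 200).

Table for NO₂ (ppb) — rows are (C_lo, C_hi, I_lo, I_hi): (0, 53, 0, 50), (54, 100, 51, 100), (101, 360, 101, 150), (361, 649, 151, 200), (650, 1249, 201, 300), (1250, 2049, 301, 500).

471

PM2.5 141.03: bracket 134.79–225.52 → index 101–150; slope 49/90.73, offset 6.24.
AQI = 101 + 49/90.73·6.24 ≈ 104.37 ⇒ 104.
PM10: 55.41 ∈ [0.00, 108.67] ↔ index [0, 50].
0 + (55.41−0.00)·(50−0)/(108.67−0.00) = 0 + 55.41·50/108.67 ≈ 25.49, so AQI = 25.
CO: row 30.5–50.4 (AQI 301–500). (500−301)·(47.5−30.5)/(50.4−30.5) + 301 = 199·17.0/19.9 + 301 ≈ 471.00 → 471.
SO₂: 903.1 ∈ [876.9, 990.4] ↔ index [151, 200].
151 + (903.1−876.9)·(200−151)/(990.4−876.9) = 151 + 26.2·49/113.5 ≈ 162.31, so AQI = 162.
NO₂ 865: bracket 650–1249 → index 201–300; slope 99/599, offset 215.
AQI = 201 + 99/599·215 ≈ 236.53 ⇒ 237.
Sub-indices: PM2.5→104, PM10→25, CO→471, SO₂→162, NO₂→237. Overall AQI = max = 471; dominant pollutant is CO.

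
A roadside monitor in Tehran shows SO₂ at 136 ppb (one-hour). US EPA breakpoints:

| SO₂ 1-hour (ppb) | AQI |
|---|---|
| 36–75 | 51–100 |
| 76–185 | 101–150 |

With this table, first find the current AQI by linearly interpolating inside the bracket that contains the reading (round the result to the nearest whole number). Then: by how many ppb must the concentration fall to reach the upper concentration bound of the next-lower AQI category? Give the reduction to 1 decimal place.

SO₂: 136 ∈ [76, 185] ↔ index [101, 150].
101 + (136−76)·(150−101)/(185−76) = 101 + 60·49/109 ≈ 127.97, so AQI = 128.
Current AQI 128 is in the Unhealthy for Sensitive Groups range (101–150). The next-lower category tops out at AQI 100, whose upper concentration bound is 75 ppb.
Reduction needed = 136 − 75 = 61.0 ppb.

61.0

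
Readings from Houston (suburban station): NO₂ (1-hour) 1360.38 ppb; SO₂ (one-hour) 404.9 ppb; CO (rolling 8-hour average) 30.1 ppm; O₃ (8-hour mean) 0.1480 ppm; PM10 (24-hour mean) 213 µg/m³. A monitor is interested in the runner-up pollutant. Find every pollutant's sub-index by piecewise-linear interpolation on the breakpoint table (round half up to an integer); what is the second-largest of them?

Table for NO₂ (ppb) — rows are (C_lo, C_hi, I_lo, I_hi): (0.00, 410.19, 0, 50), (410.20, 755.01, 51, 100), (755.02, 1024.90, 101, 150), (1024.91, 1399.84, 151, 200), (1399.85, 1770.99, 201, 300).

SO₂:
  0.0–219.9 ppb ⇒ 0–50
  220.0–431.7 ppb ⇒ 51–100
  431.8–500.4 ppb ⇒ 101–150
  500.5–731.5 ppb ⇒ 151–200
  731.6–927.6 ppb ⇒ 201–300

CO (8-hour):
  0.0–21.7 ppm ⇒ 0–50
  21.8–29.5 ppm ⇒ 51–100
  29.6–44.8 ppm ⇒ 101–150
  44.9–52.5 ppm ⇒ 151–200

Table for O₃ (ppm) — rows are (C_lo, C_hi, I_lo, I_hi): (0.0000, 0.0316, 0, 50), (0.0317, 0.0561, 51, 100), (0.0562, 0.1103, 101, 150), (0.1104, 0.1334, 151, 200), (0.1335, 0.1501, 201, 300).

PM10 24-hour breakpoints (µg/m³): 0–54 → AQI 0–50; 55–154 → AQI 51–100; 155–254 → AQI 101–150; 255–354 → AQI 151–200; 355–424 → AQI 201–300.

195

NO₂: 1360.38 lies in 1024.91–1399.84, so I_lo=151, I_hi=200, C_lo=1024.91, C_hi=1399.84.
(200−151)/(1399.84−1024.91) × (1360.38−1024.91) + 151 = 49/374.93 × 335.47 + 151 ≈ 194.84 → 195.
SO₂: 404.9 lies in 220.0–431.7, so I_lo=51, I_hi=100, C_lo=220.0, C_hi=431.7.
(100−51)/(431.7−220.0) × (404.9−220.0) + 51 = 49/211.7 × 184.9 + 51 ≈ 93.80 → 94.
CO: 30.1 ∈ [29.6, 44.8] ↔ index [101, 150].
101 + (30.1−29.6)·(150−101)/(44.8−29.6) = 101 + 0.5·49/15.2 ≈ 102.61, so AQI = 103.
O₃: 0.1480 lies in 0.1335–0.1501, so I_lo=201, I_hi=300, C_lo=0.1335, C_hi=0.1501.
(300−201)/(0.1501−0.1335) × (0.1480−0.1335) + 201 = 99/0.0166 × 0.0145 + 201 ≈ 287.48 → 287.
PM10: row 155–254 (AQI 101–150). (150−101)·(213−155)/(254−155) + 101 = 49·58/99 + 101 ≈ 129.71 → 130.
Sub-indices: NO₂→195, SO₂→94, CO→103, O₃→287, PM10→130. Ranked high→low: 287, 195, 130, 103, 94. Second-highest sub-index = 195.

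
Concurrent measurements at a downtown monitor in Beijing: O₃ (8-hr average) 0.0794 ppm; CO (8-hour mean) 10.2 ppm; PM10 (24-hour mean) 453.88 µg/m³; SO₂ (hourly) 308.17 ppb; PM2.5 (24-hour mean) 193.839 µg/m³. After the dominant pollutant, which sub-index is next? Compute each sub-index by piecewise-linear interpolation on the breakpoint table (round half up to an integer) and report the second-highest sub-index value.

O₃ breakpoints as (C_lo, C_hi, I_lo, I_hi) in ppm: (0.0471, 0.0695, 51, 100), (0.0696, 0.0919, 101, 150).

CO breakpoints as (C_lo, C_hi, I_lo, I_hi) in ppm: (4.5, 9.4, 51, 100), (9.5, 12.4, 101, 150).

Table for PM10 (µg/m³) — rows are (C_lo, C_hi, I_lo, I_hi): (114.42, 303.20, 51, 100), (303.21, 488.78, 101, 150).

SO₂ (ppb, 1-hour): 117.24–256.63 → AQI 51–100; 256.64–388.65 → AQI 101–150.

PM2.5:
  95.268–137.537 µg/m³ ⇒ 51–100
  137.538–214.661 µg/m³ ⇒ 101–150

O₃ 0.0794: bracket 0.0696–0.0919 → index 101–150; slope 49/0.0223, offset 0.0098.
AQI = 101 + 49/0.0223·0.0098 ≈ 122.53 ⇒ 123.
CO: 10.2 ∈ [9.5, 12.4] ↔ index [101, 150].
101 + (10.2−9.5)·(150−101)/(12.4−9.5) = 101 + 0.7·49/2.9 ≈ 112.83, so AQI = 113.
PM10 453.88: bracket 303.21–488.78 → index 101–150; slope 49/185.57, offset 150.67.
AQI = 101 + 49/185.57·150.67 ≈ 140.78 ⇒ 141.
SO₂: 308.17 ∈ [256.64, 388.65] ↔ index [101, 150].
101 + (308.17−256.64)·(150−101)/(388.65−256.64) = 101 + 51.53·49/132.01 ≈ 120.13, so AQI = 120.
PM2.5: 193.839 lies in 137.538–214.661, so I_lo=101, I_hi=150, C_lo=137.538, C_hi=214.661.
(150−101)/(214.661−137.538) × (193.839−137.538) + 101 = 49/77.123 × 56.301 + 101 ≈ 136.77 → 137.
Sub-indices: O₃→123, CO→113, PM10→141, SO₂→120, PM2.5→137. Ranked high→low: 141, 137, 123, 120, 113. Second-highest sub-index = 137.

137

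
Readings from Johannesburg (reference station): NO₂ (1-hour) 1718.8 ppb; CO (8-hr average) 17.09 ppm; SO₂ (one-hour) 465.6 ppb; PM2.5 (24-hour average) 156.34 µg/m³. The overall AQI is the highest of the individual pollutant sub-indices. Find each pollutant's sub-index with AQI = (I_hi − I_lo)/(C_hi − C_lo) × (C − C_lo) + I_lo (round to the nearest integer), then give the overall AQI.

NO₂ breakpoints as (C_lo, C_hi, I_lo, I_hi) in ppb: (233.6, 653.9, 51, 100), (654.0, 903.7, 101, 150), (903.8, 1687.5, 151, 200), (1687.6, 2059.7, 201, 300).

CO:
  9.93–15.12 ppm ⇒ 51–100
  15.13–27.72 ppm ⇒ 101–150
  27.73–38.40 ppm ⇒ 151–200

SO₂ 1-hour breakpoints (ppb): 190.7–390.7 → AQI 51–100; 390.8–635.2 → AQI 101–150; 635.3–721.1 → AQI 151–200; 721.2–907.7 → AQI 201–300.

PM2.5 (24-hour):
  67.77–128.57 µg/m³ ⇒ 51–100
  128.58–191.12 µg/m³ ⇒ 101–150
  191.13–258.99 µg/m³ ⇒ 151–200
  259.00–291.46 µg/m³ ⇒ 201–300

NO₂: row 1687.6–2059.7 (AQI 201–300). (300−201)·(1718.8−1687.6)/(2059.7−1687.6) + 201 = 99·31.2/372.1 + 201 ≈ 209.30 → 209.
CO: 17.09 ∈ [15.13, 27.72] ↔ index [101, 150].
101 + (17.09−15.13)·(150−101)/(27.72−15.13) = 101 + 1.96·49/12.59 ≈ 108.63, so AQI = 109.
SO₂ 465.6: bracket 390.8–635.2 → index 101–150; slope 49/244.4, offset 74.8.
AQI = 101 + 49/244.4·74.8 ≈ 116.00 ⇒ 116.
PM2.5: 156.34 lies in 128.58–191.12, so I_lo=101, I_hi=150, C_lo=128.58, C_hi=191.12.
(150−101)/(191.12−128.58) × (156.34−128.58) + 101 = 49/62.54 × 27.76 + 101 ≈ 122.75 → 123.
Sub-indices: NO₂→209, CO→109, SO₂→116, PM2.5→123. Overall AQI = max = 209; dominant pollutant is NO₂.
AQI 209: Very Unhealthy.

209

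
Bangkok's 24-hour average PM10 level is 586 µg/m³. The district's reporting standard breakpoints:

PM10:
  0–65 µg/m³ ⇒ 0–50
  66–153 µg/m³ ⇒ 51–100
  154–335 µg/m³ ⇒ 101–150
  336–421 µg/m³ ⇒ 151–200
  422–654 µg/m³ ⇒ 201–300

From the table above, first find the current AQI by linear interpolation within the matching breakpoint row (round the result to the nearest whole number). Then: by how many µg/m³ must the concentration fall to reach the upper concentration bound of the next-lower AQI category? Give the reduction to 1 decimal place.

165.0

PM10: row 422–654 (AQI 201–300). (300−201)·(586−422)/(654−422) + 201 = 99·164/232 + 201 ≈ 270.98 → 271.
Current AQI 271 is in the Very Unhealthy range (201–300). The next-lower category tops out at AQI 200, whose upper concentration bound is 421 µg/m³.
Reduction needed = 586 − 421 = 165.0 µg/m³.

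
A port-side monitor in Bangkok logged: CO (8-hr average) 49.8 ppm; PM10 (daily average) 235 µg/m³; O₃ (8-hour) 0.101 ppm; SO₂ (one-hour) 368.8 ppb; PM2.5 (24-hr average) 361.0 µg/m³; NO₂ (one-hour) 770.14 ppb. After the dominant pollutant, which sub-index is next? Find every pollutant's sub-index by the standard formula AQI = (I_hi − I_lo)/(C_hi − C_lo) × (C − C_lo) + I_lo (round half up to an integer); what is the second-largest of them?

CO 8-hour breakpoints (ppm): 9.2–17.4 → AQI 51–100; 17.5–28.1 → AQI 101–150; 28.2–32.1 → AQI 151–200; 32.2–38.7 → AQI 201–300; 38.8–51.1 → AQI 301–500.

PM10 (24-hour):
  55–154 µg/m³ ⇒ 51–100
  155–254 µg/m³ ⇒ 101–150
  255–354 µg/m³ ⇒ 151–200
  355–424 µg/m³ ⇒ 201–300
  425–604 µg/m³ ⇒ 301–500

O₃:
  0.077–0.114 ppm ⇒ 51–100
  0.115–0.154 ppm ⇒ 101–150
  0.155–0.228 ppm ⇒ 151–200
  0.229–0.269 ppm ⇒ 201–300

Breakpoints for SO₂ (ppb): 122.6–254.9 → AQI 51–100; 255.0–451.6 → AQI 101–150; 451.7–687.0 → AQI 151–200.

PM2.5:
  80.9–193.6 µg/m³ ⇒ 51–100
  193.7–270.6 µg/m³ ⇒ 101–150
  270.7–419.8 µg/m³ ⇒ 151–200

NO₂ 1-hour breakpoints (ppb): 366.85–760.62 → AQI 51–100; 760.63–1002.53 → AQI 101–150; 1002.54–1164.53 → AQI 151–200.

181

CO 49.8: bracket 38.8–51.1 → index 301–500; slope 199/12.3, offset 11.0.
AQI = 301 + 199/12.3·11.0 ≈ 478.97 ⇒ 479.
PM10: row 155–254 (AQI 101–150). (150−101)·(235−155)/(254−155) + 101 = 49·80/99 + 101 ≈ 140.60 → 141.
O₃: row 0.077–0.114 (AQI 51–100). (100−51)·(0.101−0.077)/(0.114−0.077) + 51 = 49·0.024/0.037 + 51 ≈ 82.78 → 83.
SO₂ 368.8: bracket 255.0–451.6 → index 101–150; slope 49/196.6, offset 113.8.
AQI = 101 + 49/196.6·113.8 ≈ 129.36 ⇒ 129.
PM2.5: row 270.7–419.8 (AQI 151–200). (200−151)·(361.0−270.7)/(419.8−270.7) + 151 = 49·90.3/149.1 + 151 ≈ 180.68 → 181.
NO₂: 770.14 lies in 760.63–1002.53, so I_lo=101, I_hi=150, C_lo=760.63, C_hi=1002.53.
(150−101)/(1002.53−760.63) × (770.14−760.63) + 101 = 49/241.90 × 9.51 + 101 ≈ 102.93 → 103.
Sub-indices: CO→479, PM10→141, O₃→83, SO₂→129, PM2.5→181, NO₂→103. Ranked high→low: 479, 181, 141, 129, 103, 83. Second-highest sub-index = 181.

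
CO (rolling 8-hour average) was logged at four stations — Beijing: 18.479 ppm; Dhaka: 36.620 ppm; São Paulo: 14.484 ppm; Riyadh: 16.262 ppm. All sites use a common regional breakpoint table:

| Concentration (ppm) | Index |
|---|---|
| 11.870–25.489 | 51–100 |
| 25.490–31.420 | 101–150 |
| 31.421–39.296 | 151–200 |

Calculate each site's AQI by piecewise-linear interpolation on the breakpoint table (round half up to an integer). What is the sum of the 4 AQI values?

385

Beijing: row 11.870–25.489 (AQI 51–100). (100−51)·(18.479−11.870)/(25.489−11.870) + 51 = 49·6.609/13.619 + 51 ≈ 74.78 → 75.
Dhaka: row 31.421–39.296 (AQI 151–200). (200−151)·(36.620−31.421)/(39.296−31.421) + 151 = 49·5.199/7.875 + 151 ≈ 183.35 → 183.
São Paulo: 14.484 ∈ [11.870, 25.489] ↔ index [51, 100].
51 + (14.484−11.870)·(100−51)/(25.489−11.870) = 51 + 2.614·49/13.619 ≈ 60.40, so AQI = 60.
Riyadh 16.262: bracket 11.870–25.489 → index 51–100; slope 49/13.619, offset 4.392.
AQI = 51 + 49/13.619·4.392 ≈ 66.80 ⇒ 67.
AQIs: Beijing=75, Dhaka=183, São Paulo=60, Riyadh=67. Sum = 75 + 183 + 60 + 67 = 385.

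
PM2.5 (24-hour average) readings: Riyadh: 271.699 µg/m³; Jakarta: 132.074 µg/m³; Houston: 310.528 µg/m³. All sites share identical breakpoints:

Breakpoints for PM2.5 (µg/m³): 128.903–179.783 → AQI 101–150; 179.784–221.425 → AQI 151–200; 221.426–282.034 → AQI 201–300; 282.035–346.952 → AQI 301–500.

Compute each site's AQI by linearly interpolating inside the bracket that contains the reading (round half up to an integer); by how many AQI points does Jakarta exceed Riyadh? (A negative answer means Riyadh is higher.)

Riyadh: 271.699 lies in 221.426–282.034, so I_lo=201, I_hi=300, C_lo=221.426, C_hi=282.034.
(300−201)/(282.034−221.426) × (271.699−221.426) + 201 = 99/60.608 × 50.273 + 201 ≈ 283.12 → 283.
Jakarta: 132.074 lies in 128.903–179.783, so I_lo=101, I_hi=150, C_lo=128.903, C_hi=179.783.
(150−101)/(179.783−128.903) × (132.074−128.903) + 101 = 49/50.880 × 3.171 + 101 ≈ 104.05 → 104.
Houston: 310.528 ∈ [282.035, 346.952] ↔ index [301, 500].
301 + (310.528−282.035)·(500−301)/(346.952−282.035) = 301 + 28.493·199/64.917 ≈ 388.34, so AQI = 388.
AQIs: Riyadh=283, Jakarta=104, Houston=388. Jakarta (104) − Riyadh (283) = -179.

-179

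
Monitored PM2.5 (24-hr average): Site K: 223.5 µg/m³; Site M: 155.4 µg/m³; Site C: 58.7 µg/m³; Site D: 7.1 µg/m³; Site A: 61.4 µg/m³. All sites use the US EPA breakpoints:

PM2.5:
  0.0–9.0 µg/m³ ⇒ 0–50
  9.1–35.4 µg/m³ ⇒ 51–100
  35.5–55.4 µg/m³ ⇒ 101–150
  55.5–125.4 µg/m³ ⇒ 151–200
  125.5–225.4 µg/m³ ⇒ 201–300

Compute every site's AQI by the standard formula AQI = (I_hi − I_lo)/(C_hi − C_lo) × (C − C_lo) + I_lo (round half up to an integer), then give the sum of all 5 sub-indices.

Site K: 223.5 lies in 125.5–225.4, so I_lo=201, I_hi=300, C_lo=125.5, C_hi=225.4.
(300−201)/(225.4−125.5) × (223.5−125.5) + 201 = 99/99.9 × 98.0 + 201 ≈ 298.12 → 298.
Site M: 155.4 ∈ [125.5, 225.4] ↔ index [201, 300].
201 + (155.4−125.5)·(300−201)/(225.4−125.5) = 201 + 29.9·99/99.9 ≈ 230.63, so AQI = 231.
Site C: row 55.5–125.4 (AQI 151–200). (200−151)·(58.7−55.5)/(125.4−55.5) + 151 = 49·3.2/69.9 + 151 ≈ 153.24 → 153.
Site D 7.1: bracket 0.0–9.0 → index 0–50; slope 50/9.0, offset 7.1.
AQI = 0 + 50/9.0·7.1 ≈ 39.44 ⇒ 39.
Site A 61.4: bracket 55.5–125.4 → index 151–200; slope 49/69.9, offset 5.9.
AQI = 151 + 49/69.9·5.9 ≈ 155.14 ⇒ 155.
AQIs: Site K=298, Site M=231, Site C=153, Site D=39, Site A=155. Sum = 298 + 231 + 153 + 39 + 155 = 876.

876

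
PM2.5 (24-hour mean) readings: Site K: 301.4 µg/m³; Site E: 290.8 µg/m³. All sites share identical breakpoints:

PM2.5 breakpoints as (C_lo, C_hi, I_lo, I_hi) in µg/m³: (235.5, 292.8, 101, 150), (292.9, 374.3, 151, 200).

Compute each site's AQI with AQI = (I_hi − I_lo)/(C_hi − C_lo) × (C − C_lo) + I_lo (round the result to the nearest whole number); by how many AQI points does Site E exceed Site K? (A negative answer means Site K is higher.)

-8

Site K: 301.4 ∈ [292.9, 374.3] ↔ index [151, 200].
151 + (301.4−292.9)·(200−151)/(374.3−292.9) = 151 + 8.5·49/81.4 ≈ 156.12, so AQI = 156.
Site E 290.8: bracket 235.5–292.8 → index 101–150; slope 49/57.3, offset 55.3.
AQI = 101 + 49/57.3·55.3 ≈ 148.29 ⇒ 148.
AQIs: Site K=156, Site E=148. Site E (148) − Site K (156) = -8.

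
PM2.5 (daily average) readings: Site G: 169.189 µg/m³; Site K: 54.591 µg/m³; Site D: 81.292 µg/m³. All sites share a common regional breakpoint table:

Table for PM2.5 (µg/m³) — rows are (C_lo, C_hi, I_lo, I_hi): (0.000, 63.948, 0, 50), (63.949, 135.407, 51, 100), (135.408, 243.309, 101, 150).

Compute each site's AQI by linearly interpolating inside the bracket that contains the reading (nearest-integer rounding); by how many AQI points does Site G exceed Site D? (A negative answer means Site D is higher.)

Site G: row 135.408–243.309 (AQI 101–150). (150−101)·(169.189−135.408)/(243.309−135.408) + 101 = 49·33.781/107.901 + 101 ≈ 116.34 → 116.
Site K: 54.591 lies in 0.000–63.948, so I_lo=0, I_hi=50, C_lo=0.000, C_hi=63.948.
(50−0)/(63.948−0.000) × (54.591−0.000) + 0 = 50/63.948 × 54.591 + 0 ≈ 42.68 → 43.
Site D: 81.292 lies in 63.949–135.407, so I_lo=51, I_hi=100, C_lo=63.949, C_hi=135.407.
(100−51)/(135.407−63.949) × (81.292−63.949) + 51 = 49/71.458 × 17.343 + 51 ≈ 62.89 → 63.
AQIs: Site G=116, Site K=43, Site D=63. Site G (116) − Site D (63) = 53.

53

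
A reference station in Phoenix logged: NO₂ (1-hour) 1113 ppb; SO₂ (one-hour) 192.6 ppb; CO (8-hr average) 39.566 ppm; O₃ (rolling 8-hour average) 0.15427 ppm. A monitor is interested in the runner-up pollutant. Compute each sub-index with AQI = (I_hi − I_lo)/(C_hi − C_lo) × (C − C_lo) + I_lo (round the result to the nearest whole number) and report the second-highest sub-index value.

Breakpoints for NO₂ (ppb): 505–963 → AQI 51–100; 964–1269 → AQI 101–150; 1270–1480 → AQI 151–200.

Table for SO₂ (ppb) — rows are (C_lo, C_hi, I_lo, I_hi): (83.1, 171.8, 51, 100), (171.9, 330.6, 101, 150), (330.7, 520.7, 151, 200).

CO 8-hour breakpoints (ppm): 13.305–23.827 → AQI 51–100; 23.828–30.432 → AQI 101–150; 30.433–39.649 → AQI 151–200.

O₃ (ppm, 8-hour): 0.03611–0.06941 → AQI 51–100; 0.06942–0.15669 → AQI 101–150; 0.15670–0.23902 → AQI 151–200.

149

NO₂: 1113 ∈ [964, 1269] ↔ index [101, 150].
101 + (1113−964)·(150−101)/(1269−964) = 101 + 149·49/305 ≈ 124.94, so AQI = 125.
SO₂: 192.6 lies in 171.9–330.6, so I_lo=101, I_hi=150, C_lo=171.9, C_hi=330.6.
(150−101)/(330.6−171.9) × (192.6−171.9) + 101 = 49/158.7 × 20.7 + 101 ≈ 107.39 → 107.
CO: row 30.433–39.649 (AQI 151–200). (200−151)·(39.566−30.433)/(39.649−30.433) + 151 = 49·9.133/9.216 + 151 ≈ 199.56 → 200.
O₃ 0.15427: bracket 0.06942–0.15669 → index 101–150; slope 49/0.08727, offset 0.08485.
AQI = 101 + 49/0.08727·0.08485 ≈ 148.64 ⇒ 149.
Sub-indices: NO₂→125, SO₂→107, CO→200, O₃→149. Ranked high→low: 200, 149, 125, 107. Second-highest sub-index = 149.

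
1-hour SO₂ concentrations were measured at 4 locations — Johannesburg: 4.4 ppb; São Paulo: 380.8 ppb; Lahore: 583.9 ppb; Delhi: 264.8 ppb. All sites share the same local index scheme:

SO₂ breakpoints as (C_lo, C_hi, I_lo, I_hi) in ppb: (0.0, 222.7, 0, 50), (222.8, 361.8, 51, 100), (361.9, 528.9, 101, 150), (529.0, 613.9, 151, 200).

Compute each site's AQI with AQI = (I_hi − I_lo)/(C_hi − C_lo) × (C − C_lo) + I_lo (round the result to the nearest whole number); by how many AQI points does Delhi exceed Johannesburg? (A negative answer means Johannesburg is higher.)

Johannesburg 4.4: bracket 0.0–222.7 → index 0–50; slope 50/222.7, offset 4.4.
AQI = 0 + 50/222.7·4.4 ≈ 0.99 ⇒ 1.
São Paulo: 380.8 lies in 361.9–528.9, so I_lo=101, I_hi=150, C_lo=361.9, C_hi=528.9.
(150−101)/(528.9−361.9) × (380.8−361.9) + 101 = 49/167.0 × 18.9 + 101 ≈ 106.55 → 107.
Lahore: row 529.0–613.9 (AQI 151–200). (200−151)·(583.9−529.0)/(613.9−529.0) + 151 = 49·54.9/84.9 + 151 ≈ 182.69 → 183.
Delhi: row 222.8–361.8 (AQI 51–100). (100−51)·(264.8−222.8)/(361.8−222.8) + 51 = 49·42.0/139.0 + 51 ≈ 65.81 → 66.
AQIs: Johannesburg=1, São Paulo=107, Lahore=183, Delhi=66. Delhi (66) − Johannesburg (1) = 65.

65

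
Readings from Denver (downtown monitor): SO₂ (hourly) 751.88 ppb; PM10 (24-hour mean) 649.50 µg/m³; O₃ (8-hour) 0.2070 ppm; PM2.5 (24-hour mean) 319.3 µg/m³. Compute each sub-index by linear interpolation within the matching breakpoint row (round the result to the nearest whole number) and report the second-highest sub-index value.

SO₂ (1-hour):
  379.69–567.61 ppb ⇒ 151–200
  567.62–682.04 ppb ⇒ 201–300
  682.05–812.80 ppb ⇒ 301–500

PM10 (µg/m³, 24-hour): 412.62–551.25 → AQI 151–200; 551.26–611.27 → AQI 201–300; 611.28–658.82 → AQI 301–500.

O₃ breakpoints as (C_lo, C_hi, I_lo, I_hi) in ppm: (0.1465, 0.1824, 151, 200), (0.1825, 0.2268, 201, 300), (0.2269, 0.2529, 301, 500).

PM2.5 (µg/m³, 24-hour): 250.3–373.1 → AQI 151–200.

SO₂ 751.88: bracket 682.05–812.80 → index 301–500; slope 199/130.75, offset 69.83.
AQI = 301 + 199/130.75·69.83 ≈ 407.28 ⇒ 407.
PM10: 649.50 lies in 611.28–658.82, so I_lo=301, I_hi=500, C_lo=611.28, C_hi=658.82.
(500−301)/(658.82−611.28) × (649.50−611.28) + 301 = 199/47.54 × 38.22 + 301 ≈ 460.99 → 461.
O₃: 0.2070 ∈ [0.1825, 0.2268] ↔ index [201, 300].
201 + (0.2070−0.1825)·(300−201)/(0.2268−0.1825) = 201 + 0.0245·99/0.0443 ≈ 255.75, so AQI = 256.
PM2.5: row 250.3–373.1 (AQI 151–200). (200−151)·(319.3−250.3)/(373.1−250.3) + 151 = 49·69.0/122.8 + 151 ≈ 178.53 → 179.
Sub-indices: SO₂→407, PM10→461, O₃→256, PM2.5→179. Ranked high→low: 461, 407, 256, 179. Second-highest sub-index = 407.

407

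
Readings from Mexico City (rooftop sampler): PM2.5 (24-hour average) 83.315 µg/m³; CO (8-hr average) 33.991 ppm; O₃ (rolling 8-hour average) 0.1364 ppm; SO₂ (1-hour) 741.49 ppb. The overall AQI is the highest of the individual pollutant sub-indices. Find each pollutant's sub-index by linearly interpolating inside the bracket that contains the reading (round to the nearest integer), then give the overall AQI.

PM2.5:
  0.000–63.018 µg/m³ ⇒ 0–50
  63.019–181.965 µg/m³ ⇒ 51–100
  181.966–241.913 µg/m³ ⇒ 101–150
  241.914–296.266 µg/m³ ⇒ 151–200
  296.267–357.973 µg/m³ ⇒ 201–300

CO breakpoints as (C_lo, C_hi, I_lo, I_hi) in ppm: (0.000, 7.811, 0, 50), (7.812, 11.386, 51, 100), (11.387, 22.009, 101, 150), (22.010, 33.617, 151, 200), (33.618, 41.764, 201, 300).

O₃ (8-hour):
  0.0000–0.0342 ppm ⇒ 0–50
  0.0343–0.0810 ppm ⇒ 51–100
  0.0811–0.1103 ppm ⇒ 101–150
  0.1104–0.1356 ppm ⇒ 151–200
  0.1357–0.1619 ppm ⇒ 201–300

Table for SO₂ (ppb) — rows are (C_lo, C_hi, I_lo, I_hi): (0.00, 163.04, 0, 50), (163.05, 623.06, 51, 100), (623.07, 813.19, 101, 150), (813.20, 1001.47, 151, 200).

PM2.5: 83.315 lies in 63.019–181.965, so I_lo=51, I_hi=100, C_lo=63.019, C_hi=181.965.
(100−51)/(181.965−63.019) × (83.315−63.019) + 51 = 49/118.946 × 20.296 + 51 ≈ 59.36 → 59.
CO: 33.991 ∈ [33.618, 41.764] ↔ index [201, 300].
201 + (33.991−33.618)·(300−201)/(41.764−33.618) = 201 + 0.373·99/8.146 ≈ 205.53, so AQI = 206.
O₃: row 0.1357–0.1619 (AQI 201–300). (300−201)·(0.1364−0.1357)/(0.1619−0.1357) + 201 = 99·0.0007/0.0262 + 201 ≈ 203.65 → 204.
SO₂: 741.49 ∈ [623.07, 813.19] ↔ index [101, 150].
101 + (741.49−623.07)·(150−101)/(813.19−623.07) = 101 + 118.42·49/190.12 ≈ 131.52, so AQI = 132.
Sub-indices: PM2.5→59, CO→206, O₃→204, SO₂→132. Overall AQI = max = 206; dominant pollutant is CO.

206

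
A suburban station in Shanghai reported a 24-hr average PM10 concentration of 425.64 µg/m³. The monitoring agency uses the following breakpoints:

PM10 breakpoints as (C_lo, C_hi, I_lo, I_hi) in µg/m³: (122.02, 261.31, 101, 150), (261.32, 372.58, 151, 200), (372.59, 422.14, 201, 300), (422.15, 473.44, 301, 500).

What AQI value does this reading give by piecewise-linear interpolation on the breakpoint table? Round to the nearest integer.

PM10 425.64: bracket 422.15–473.44 → index 301–500; slope 199/51.29, offset 3.49.
AQI = 301 + 199/51.29·3.49 ≈ 314.54 ⇒ 315.

315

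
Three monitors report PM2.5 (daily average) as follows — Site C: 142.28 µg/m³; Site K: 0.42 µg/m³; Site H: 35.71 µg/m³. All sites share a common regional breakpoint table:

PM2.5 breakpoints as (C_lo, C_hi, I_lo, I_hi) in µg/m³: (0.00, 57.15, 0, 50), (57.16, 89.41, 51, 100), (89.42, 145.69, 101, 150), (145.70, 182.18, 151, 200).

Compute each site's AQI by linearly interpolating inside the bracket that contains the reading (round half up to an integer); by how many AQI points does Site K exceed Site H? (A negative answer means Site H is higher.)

Site C: 142.28 ∈ [89.42, 145.69] ↔ index [101, 150].
101 + (142.28−89.42)·(150−101)/(145.69−89.42) = 101 + 52.86·49/56.27 ≈ 147.03, so AQI = 147.
Site K: row 0.00–57.15 (AQI 0–50). (50−0)·(0.42−0.00)/(57.15−0.00) + 0 = 50·0.42/57.15 + 0 ≈ 0.37 → 0.
Site H: row 0.00–57.15 (AQI 0–50). (50−0)·(35.71−0.00)/(57.15−0.00) + 0 = 50·35.71/57.15 + 0 ≈ 31.24 → 31.
AQIs: Site C=147, Site K=0, Site H=31. Site K (0) − Site H (31) = -31.

-31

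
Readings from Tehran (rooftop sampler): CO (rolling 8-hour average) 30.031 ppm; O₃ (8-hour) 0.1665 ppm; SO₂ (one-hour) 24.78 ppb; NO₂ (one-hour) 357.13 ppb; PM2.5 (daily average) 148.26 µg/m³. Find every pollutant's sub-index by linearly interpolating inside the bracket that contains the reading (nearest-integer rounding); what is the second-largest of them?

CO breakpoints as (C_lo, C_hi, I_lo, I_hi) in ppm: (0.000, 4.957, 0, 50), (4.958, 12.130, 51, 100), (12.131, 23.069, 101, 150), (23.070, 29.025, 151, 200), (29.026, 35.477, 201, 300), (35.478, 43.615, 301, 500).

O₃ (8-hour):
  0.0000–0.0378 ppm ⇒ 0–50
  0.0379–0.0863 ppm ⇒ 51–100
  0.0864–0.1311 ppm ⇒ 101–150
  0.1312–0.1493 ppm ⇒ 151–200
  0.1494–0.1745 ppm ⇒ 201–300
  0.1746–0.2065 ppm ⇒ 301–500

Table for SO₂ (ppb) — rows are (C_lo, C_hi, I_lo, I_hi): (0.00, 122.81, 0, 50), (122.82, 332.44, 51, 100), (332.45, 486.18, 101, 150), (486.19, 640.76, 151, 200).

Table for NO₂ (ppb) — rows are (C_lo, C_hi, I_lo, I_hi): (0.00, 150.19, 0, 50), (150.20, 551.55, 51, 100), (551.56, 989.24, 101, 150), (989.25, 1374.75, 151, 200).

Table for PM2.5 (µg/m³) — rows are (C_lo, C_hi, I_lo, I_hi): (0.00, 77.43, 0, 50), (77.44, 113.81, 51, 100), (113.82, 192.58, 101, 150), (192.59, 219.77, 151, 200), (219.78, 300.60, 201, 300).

216

CO: 30.031 lies in 29.026–35.477, so I_lo=201, I_hi=300, C_lo=29.026, C_hi=35.477.
(300−201)/(35.477−29.026) × (30.031−29.026) + 201 = 99/6.451 × 1.005 + 201 ≈ 216.42 → 216.
O₃ 0.1665: bracket 0.1494–0.1745 → index 201–300; slope 99/0.0251, offset 0.0171.
AQI = 201 + 99/0.0251·0.0171 ≈ 268.45 ⇒ 268.
SO₂ 24.78: bracket 0.00–122.81 → index 0–50; slope 50/122.81, offset 24.78.
AQI = 0 + 50/122.81·24.78 ≈ 10.09 ⇒ 10.
NO₂: 357.13 ∈ [150.20, 551.55] ↔ index [51, 100].
51 + (357.13−150.20)·(100−51)/(551.55−150.20) = 51 + 206.93·49/401.35 ≈ 76.26, so AQI = 76.
PM2.5 148.26: bracket 113.82–192.58 → index 101–150; slope 49/78.76, offset 34.44.
AQI = 101 + 49/78.76·34.44 ≈ 122.43 ⇒ 122.
Sub-indices: CO→216, O₃→268, SO₂→10, NO₂→76, PM2.5→122. Ranked high→low: 268, 216, 122, 76, 10. Second-highest sub-index = 216.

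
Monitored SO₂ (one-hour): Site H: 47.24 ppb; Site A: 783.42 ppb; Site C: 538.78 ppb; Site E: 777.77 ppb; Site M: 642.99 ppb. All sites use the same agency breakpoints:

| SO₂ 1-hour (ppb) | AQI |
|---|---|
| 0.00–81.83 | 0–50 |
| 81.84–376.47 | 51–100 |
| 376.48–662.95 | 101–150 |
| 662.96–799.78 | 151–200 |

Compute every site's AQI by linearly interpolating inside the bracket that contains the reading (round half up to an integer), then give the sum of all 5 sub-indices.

691

Site H 47.24: bracket 0.00–81.83 → index 0–50; slope 50/81.83, offset 47.24.
AQI = 0 + 50/81.83·47.24 ≈ 28.86 ⇒ 29.
Site A: 783.42 ∈ [662.96, 799.78] ↔ index [151, 200].
151 + (783.42−662.96)·(200−151)/(799.78−662.96) = 151 + 120.46·49/136.82 ≈ 194.14, so AQI = 194.
Site C: row 376.48–662.95 (AQI 101–150). (150−101)·(538.78−376.48)/(662.95−376.48) + 101 = 49·162.30/286.47 + 101 ≈ 128.76 → 129.
Site E: row 662.96–799.78 (AQI 151–200). (200−151)·(777.77−662.96)/(799.78−662.96) + 151 = 49·114.81/136.82 + 151 ≈ 192.12 → 192.
Site M: 642.99 ∈ [376.48, 662.95] ↔ index [101, 150].
101 + (642.99−376.48)·(150−101)/(662.95−376.48) = 101 + 266.51·49/286.47 ≈ 146.59, so AQI = 147.
AQIs: Site H=29, Site A=194, Site C=129, Site E=192, Site M=147. Sum = 29 + 194 + 129 + 192 + 147 = 691.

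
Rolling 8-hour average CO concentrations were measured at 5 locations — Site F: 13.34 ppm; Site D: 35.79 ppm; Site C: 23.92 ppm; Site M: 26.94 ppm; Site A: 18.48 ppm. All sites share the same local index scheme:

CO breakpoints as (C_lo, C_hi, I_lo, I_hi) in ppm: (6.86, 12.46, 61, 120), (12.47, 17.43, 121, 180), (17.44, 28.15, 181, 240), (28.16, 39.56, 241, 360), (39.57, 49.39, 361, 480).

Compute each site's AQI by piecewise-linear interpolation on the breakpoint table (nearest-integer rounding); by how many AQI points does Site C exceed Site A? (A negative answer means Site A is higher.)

30

Site F 13.34: bracket 12.47–17.43 → index 121–180; slope 59/4.96, offset 0.87.
AQI = 121 + 59/4.96·0.87 ≈ 131.35 ⇒ 131.
Site D 35.79: bracket 28.16–39.56 → index 241–360; slope 119/11.40, offset 7.63.
AQI = 241 + 119/11.40·7.63 ≈ 320.65 ⇒ 321.
Site C: 23.92 lies in 17.44–28.15, so I_lo=181, I_hi=240, C_lo=17.44, C_hi=28.15.
(240−181)/(28.15−17.44) × (23.92−17.44) + 181 = 59/10.71 × 6.48 + 181 ≈ 216.70 → 217.
Site M: row 17.44–28.15 (AQI 181–240). (240−181)·(26.94−17.44)/(28.15−17.44) + 181 = 59·9.50/10.71 + 181 ≈ 233.33 → 233.
Site A: row 17.44–28.15 (AQI 181–240). (240−181)·(18.48−17.44)/(28.15−17.44) + 181 = 59·1.04/10.71 + 181 ≈ 186.73 → 187.
AQIs: Site F=131, Site D=321, Site C=217, Site M=233, Site A=187. Site C (217) − Site A (187) = 30.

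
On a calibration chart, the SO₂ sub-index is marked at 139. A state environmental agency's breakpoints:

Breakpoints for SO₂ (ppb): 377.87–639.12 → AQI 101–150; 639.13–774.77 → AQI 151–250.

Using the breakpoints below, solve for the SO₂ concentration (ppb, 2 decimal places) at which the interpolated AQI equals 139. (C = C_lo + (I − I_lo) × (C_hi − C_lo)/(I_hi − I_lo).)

580.47

AQI 139 lies in the 101–150 band, which corresponds to 377.87–639.12 ppb.
C = 377.87 + (139−101)×(639.12−377.87)/(150−101) = 377.87 + 38×261.25/49 ≈ 580.4720 ppb → 580.47 ppb to 2 dp.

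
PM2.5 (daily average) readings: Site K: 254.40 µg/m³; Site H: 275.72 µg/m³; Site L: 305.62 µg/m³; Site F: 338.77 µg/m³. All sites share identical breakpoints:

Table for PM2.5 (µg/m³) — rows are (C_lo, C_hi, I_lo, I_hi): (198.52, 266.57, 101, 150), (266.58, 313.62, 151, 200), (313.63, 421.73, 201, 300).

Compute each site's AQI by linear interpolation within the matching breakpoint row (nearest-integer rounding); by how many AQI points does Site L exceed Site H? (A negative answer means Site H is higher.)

Site K 254.40: bracket 198.52–266.57 → index 101–150; slope 49/68.05, offset 55.88.
AQI = 101 + 49/68.05·55.88 ≈ 141.24 ⇒ 141.
Site H: 275.72 lies in 266.58–313.62, so I_lo=151, I_hi=200, C_lo=266.58, C_hi=313.62.
(200−151)/(313.62−266.58) × (275.72−266.58) + 151 = 49/47.04 × 9.14 + 151 ≈ 160.52 → 161.
Site L: 305.62 ∈ [266.58, 313.62] ↔ index [151, 200].
151 + (305.62−266.58)·(200−151)/(313.62−266.58) = 151 + 39.04·49/47.04 ≈ 191.67, so AQI = 192.
Site F: row 313.63–421.73 (AQI 201–300). (300−201)·(338.77−313.63)/(421.73−313.63) + 201 = 99·25.14/108.10 + 201 ≈ 224.02 → 224.
AQIs: Site K=141, Site H=161, Site L=192, Site F=224. Site L (192) − Site H (161) = 31.

31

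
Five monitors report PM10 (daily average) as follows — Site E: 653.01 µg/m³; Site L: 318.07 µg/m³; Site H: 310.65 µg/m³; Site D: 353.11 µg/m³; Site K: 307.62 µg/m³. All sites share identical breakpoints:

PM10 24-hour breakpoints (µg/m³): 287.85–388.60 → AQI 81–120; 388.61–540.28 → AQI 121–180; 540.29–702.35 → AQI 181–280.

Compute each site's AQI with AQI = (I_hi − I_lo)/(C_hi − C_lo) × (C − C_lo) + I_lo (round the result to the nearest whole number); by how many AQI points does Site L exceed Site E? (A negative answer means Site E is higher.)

Site E: 653.01 ∈ [540.29, 702.35] ↔ index [181, 280].
181 + (653.01−540.29)·(280−181)/(702.35−540.29) = 181 + 112.72·99/162.06 ≈ 249.86, so AQI = 250.
Site L 318.07: bracket 287.85–388.60 → index 81–120; slope 39/100.75, offset 30.22.
AQI = 81 + 39/100.75·30.22 ≈ 92.70 ⇒ 93.
Site H: 310.65 lies in 287.85–388.60, so I_lo=81, I_hi=120, C_lo=287.85, C_hi=388.60.
(120−81)/(388.60−287.85) × (310.65−287.85) + 81 = 39/100.75 × 22.80 + 81 ≈ 89.83 → 90.
Site D 353.11: bracket 287.85–388.60 → index 81–120; slope 39/100.75, offset 65.26.
AQI = 81 + 39/100.75·65.26 ≈ 106.26 ⇒ 106.
Site K 307.62: bracket 287.85–388.60 → index 81–120; slope 39/100.75, offset 19.77.
AQI = 81 + 39/100.75·19.77 ≈ 88.65 ⇒ 89.
AQIs: Site E=250, Site L=93, Site H=90, Site D=106, Site K=89. Site L (93) − Site E (250) = -157.

-157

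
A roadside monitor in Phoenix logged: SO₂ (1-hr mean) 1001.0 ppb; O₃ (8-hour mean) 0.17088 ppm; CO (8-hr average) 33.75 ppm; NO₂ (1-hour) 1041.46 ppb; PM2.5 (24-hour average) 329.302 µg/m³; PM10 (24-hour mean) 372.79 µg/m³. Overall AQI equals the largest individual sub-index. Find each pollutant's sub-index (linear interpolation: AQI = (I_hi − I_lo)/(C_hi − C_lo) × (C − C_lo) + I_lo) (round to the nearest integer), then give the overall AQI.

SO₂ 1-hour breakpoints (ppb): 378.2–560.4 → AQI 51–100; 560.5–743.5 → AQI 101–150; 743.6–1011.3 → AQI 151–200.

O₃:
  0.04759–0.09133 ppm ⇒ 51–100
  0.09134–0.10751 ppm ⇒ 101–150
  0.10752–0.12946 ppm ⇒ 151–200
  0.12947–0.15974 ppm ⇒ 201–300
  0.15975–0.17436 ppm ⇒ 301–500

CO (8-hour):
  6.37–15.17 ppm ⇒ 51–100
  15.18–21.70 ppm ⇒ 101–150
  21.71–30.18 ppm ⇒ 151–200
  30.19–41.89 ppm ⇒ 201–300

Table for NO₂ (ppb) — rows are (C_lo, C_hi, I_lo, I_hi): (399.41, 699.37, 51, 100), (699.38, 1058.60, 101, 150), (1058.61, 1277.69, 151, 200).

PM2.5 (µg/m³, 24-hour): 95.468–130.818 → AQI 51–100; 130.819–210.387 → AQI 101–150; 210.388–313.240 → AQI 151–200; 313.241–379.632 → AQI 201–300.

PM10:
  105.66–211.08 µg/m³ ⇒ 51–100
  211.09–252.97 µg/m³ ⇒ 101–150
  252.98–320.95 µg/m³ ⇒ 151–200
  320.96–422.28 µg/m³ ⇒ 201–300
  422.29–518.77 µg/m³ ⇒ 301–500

SO₂: 1001.0 ∈ [743.6, 1011.3] ↔ index [151, 200].
151 + (1001.0−743.6)·(200−151)/(1011.3−743.6) = 151 + 257.4·49/267.7 ≈ 198.11, so AQI = 198.
O₃ 0.17088: bracket 0.15975–0.17436 → index 301–500; slope 199/0.01461, offset 0.01113.
AQI = 301 + 199/0.01461·0.01113 ≈ 452.60 ⇒ 453.
CO: row 30.19–41.89 (AQI 201–300). (300−201)·(33.75−30.19)/(41.89−30.19) + 201 = 99·3.56/11.70 + 201 ≈ 231.12 → 231.
NO₂: 1041.46 ∈ [699.38, 1058.60] ↔ index [101, 150].
101 + (1041.46−699.38)·(150−101)/(1058.60−699.38) = 101 + 342.08·49/359.22 ≈ 147.66, so AQI = 148.
PM2.5 329.302: bracket 313.241–379.632 → index 201–300; slope 99/66.391, offset 16.061.
AQI = 201 + 99/66.391·16.061 ≈ 224.95 ⇒ 225.
PM10 372.79: bracket 320.96–422.28 → index 201–300; slope 99/101.32, offset 51.83.
AQI = 201 + 99/101.32·51.83 ≈ 251.64 ⇒ 252.
Sub-indices: SO₂→198, O₃→453, CO→231, NO₂→148, PM2.5→225, PM10→252. Overall AQI = max = 453; dominant pollutant is O₃.

453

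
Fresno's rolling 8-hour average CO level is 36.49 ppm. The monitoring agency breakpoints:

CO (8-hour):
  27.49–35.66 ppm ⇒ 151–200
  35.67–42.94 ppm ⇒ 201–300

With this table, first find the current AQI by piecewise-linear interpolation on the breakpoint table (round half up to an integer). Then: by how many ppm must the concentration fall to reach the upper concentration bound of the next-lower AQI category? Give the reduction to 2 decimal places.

0.83

CO 36.49: bracket 35.67–42.94 → index 201–300; slope 99/7.27, offset 0.82.
AQI = 201 + 99/7.27·0.82 ≈ 212.17 ⇒ 212.
Current AQI 212 is in the Very Unhealthy range (201–300). The next-lower category tops out at AQI 200, whose upper concentration bound is 35.66 ppm.
Reduction needed = 36.49 − 35.66 = 0.83 ppm.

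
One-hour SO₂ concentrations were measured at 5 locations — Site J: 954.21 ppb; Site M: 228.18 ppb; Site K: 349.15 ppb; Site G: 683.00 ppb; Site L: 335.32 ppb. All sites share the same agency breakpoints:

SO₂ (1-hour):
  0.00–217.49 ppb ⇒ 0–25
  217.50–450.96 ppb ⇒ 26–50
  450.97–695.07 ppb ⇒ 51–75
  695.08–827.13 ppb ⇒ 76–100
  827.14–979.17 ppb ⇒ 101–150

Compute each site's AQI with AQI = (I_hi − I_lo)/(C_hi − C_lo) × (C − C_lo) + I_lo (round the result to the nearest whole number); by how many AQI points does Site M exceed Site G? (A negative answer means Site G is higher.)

Site J: row 827.14–979.17 (AQI 101–150). (150−101)·(954.21−827.14)/(979.17−827.14) + 101 = 49·127.07/152.03 + 101 ≈ 141.96 → 142.
Site M: row 217.50–450.96 (AQI 26–50). (50−26)·(228.18−217.50)/(450.96−217.50) + 26 = 24·10.68/233.46 + 26 ≈ 27.10 → 27.
Site K 349.15: bracket 217.50–450.96 → index 26–50; slope 24/233.46, offset 131.65.
AQI = 26 + 24/233.46·131.65 ≈ 39.53 ⇒ 40.
Site G: 683.00 ∈ [450.97, 695.07] ↔ index [51, 75].
51 + (683.00−450.97)·(75−51)/(695.07−450.97) = 51 + 232.03·24/244.10 ≈ 73.81, so AQI = 74.
Site L: 335.32 ∈ [217.50, 450.96] ↔ index [26, 50].
26 + (335.32−217.50)·(50−26)/(450.96−217.50) = 26 + 117.82·24/233.46 ≈ 38.11, so AQI = 38.
AQIs: Site J=142, Site M=27, Site K=40, Site G=74, Site L=38. Site M (27) − Site G (74) = -47.

-47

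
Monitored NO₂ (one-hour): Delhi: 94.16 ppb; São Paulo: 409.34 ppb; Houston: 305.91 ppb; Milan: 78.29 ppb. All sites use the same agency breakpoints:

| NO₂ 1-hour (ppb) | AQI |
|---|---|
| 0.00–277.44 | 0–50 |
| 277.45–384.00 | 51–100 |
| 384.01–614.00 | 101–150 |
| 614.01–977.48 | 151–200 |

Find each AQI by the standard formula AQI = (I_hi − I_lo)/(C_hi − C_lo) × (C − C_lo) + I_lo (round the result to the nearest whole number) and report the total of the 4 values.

201

Delhi 94.16: bracket 0.00–277.44 → index 0–50; slope 50/277.44, offset 94.16.
AQI = 0 + 50/277.44·94.16 ≈ 16.97 ⇒ 17.
São Paulo: row 384.01–614.00 (AQI 101–150). (150−101)·(409.34−384.01)/(614.00−384.01) + 101 = 49·25.33/229.99 + 101 ≈ 106.40 → 106.
Houston 305.91: bracket 277.45–384.00 → index 51–100; slope 49/106.55, offset 28.46.
AQI = 51 + 49/106.55·28.46 ≈ 64.09 ⇒ 64.
Milan 78.29: bracket 0.00–277.44 → index 0–50; slope 50/277.44, offset 78.29.
AQI = 0 + 50/277.44·78.29 ≈ 14.11 ⇒ 14.
AQIs: Delhi=17, São Paulo=106, Houston=64, Milan=14. Sum = 17 + 106 + 64 + 14 = 201.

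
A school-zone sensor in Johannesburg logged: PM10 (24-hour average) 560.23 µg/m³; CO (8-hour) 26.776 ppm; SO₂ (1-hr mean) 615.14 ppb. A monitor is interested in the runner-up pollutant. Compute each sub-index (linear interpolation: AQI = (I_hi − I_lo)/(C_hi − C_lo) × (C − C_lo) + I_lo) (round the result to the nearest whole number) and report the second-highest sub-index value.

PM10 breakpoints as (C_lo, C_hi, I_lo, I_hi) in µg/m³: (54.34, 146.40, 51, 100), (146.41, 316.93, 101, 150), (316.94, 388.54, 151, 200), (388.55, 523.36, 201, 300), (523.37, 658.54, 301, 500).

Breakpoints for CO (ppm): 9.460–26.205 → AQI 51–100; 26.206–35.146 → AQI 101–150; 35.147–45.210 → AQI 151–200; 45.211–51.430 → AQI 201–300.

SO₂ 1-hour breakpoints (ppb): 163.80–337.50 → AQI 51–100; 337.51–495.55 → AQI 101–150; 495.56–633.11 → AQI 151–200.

PM10: 560.23 ∈ [523.37, 658.54] ↔ index [301, 500].
301 + (560.23−523.37)·(500−301)/(658.54−523.37) = 301 + 36.86·199/135.17 ≈ 355.27, so AQI = 355.
CO: 26.776 lies in 26.206–35.146, so I_lo=101, I_hi=150, C_lo=26.206, C_hi=35.146.
(150−101)/(35.146−26.206) × (26.776−26.206) + 101 = 49/8.940 × 0.570 + 101 ≈ 104.12 → 104.
SO₂ 615.14: bracket 495.56–633.11 → index 151–200; slope 49/137.55, offset 119.58.
AQI = 151 + 49/137.55·119.58 ≈ 193.60 ⇒ 194.
Sub-indices: PM10→355, CO→104, SO₂→194. Ranked high→low: 355, 194, 104. Second-highest sub-index = 194.

194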